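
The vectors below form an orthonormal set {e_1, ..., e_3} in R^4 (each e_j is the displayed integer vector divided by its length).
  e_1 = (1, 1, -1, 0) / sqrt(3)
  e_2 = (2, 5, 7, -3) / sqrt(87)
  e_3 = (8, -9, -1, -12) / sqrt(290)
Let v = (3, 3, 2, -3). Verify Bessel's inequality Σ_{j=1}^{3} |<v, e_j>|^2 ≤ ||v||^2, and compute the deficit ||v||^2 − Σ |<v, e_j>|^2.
Σ |<v, e_j>|^2 = 309/10; ||v||^2 = 31; deficit = 1/10

Write each e_j = u_j / sqrt(<u_j, u_j>) where u_j is the displayed integer vector. Then <v, e_j> = <v, u_j> / sqrt(<u_j, u_j>), so |<v, e_j>|^2 = <v, u_j>^2 / <u_j, u_j>.
Coefficients: <v, e_1> = 4/sqrt(3), <v, e_2> = 44/sqrt(87), <v, e_3> = 31/sqrt(290).
Square and sum: Σ |<v, e_j>|^2 = 309/10.
Compute ||v||^2 = v·v = 31.
Deficit = 31 − 309/10 = 1/10 ≥ 0, confirming Bessel's inequality. (The deficit equals ||v − Σ <v,e_j> e_j||^2, the squared distance from v to span{e_j}.)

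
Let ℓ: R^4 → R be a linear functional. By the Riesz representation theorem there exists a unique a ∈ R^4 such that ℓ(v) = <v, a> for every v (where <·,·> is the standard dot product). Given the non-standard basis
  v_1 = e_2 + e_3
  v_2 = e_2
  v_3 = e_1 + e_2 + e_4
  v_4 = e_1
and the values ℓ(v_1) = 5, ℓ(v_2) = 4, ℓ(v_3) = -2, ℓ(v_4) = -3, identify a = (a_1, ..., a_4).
a = (-3, 4, 1, -3)

Write a = (a_1, ..., a_4) in the standard basis. For each basis vector v_i, ℓ(v_i) = <v_i, a> is a linear equation in the a_j's. Collect the n equations into a matrix system V a = ℓ, where row i of V is v_i (expressed in the standard basis). Since V is invertible (lower-triangular with 1s on the diagonal, up to permutation), solve by back-substitution:
  V =
[[0, 1, 1, 0],
 [0, 1, 0, 0],
 [1, 1, 0, 1],
 [1, 0, 0, 0]]
  V a = (5, 4, -2, -3)
Solving gives a = (-3, 4, 1, -3).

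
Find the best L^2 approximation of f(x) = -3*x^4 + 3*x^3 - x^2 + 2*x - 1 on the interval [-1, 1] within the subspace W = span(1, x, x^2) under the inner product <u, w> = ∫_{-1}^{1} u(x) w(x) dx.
g(x) = -25*x^2/7 + 19*x/5 - 26/35

The best approximation g ∈ W is the orthogonal projection of f onto W. Writing g = a_0 + a_1 x + a_2 x^2, the coefficients solve the normal equations G · a = b where
  G_{ij} = <φ_i, φ_j> and b_i = <f, φ_i>, with φ_0 = 1, φ_1 = x, φ_2 = x^2.
G =
  [2, 0, 2/3]
  [0, 2/3, 0]
  [2/3, 0, 2/5],
b = (-58/15, 38/15, -202/105).
Solving gives a_0 = -26/35, a_1 = 19/5, a_2 = -25/7, so
  g(x) = -25*x^2/7 + 19*x/5 - 26/35.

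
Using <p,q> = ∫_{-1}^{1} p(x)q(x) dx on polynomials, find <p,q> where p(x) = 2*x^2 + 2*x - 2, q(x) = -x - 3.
<p,q> = 20/3

Expand the product: p(x)·q(x) = -2*x^3 - 8*x^2 - 4*x + 6.
∫_{-1}^{1} of each monomial x^k gives [2/(k+1) if k even, 0 if k odd]. Integrating term-by-term (or equivalently evaluating the antiderivative F(x) = -x^4/2 - 8*x^3/3 - 2*x^2 + 6*x at the endpoints):
  F(1) − F(−1) = 5/6 − (-35/6) = 20/3.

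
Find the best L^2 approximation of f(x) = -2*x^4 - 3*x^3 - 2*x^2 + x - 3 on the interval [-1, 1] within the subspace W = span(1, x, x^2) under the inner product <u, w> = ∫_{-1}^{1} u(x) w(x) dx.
g(x) = -26*x^2/7 - 4*x/5 - 99/35

The best approximation g ∈ W is the orthogonal projection of f onto W. Writing g = a_0 + a_1 x + a_2 x^2, the coefficients solve the normal equations G · a = b where
  G_{ij} = <φ_i, φ_j> and b_i = <f, φ_i>, with φ_0 = 1, φ_1 = x, φ_2 = x^2.
G =
  [2, 0, 2/3]
  [0, 2/3, 0]
  [2/3, 0, 2/5],
b = (-122/15, -8/15, -118/35).
Solving gives a_0 = -99/35, a_1 = -4/5, a_2 = -26/7, so
  g(x) = -26*x^2/7 - 4*x/5 - 99/35.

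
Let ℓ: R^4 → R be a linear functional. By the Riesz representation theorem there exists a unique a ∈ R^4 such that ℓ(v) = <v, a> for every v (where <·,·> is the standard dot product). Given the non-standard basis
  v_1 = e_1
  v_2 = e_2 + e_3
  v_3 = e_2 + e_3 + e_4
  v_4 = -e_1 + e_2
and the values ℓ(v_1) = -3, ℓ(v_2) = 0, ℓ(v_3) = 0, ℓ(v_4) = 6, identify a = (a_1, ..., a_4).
a = (-3, 3, -3, 0)

Write a = (a_1, ..., a_4) in the standard basis. For each basis vector v_i, ℓ(v_i) = <v_i, a> is a linear equation in the a_j's. Collect the n equations into a matrix system V a = ℓ, where row i of V is v_i (expressed in the standard basis). Since V is invertible (lower-triangular with 1s on the diagonal, up to permutation), solve by back-substitution:
  V =
[[1, 0, 0, 0],
 [0, 1, 1, 0],
 [0, 1, 1, 1],
 [-1, 1, 0, 0]]
  V a = (-3, 0, 0, 6)
Solving gives a = (-3, 3, -3, 0).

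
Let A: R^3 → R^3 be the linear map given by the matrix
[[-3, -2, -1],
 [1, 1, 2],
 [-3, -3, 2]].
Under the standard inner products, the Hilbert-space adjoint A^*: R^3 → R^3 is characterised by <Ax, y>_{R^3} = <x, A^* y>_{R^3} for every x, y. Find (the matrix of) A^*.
A^* = A^T =
[[-3, 1, -3],
 [-2, 1, -3],
 [-1, 2, 2]]

For real matrices with standard dot products, the defining identity <Ax, y> = <x, A^* y> gives (Ax)^T y = x^T (A^*) y, i.e. x^T A^T y = x^T (A^*) y. Since this holds for all x, y, we must have A^* = A^T. Therefore
A^* =
[[-3, 1, -3],
 [-2, 1, -3],
 [-1, 2, 2]].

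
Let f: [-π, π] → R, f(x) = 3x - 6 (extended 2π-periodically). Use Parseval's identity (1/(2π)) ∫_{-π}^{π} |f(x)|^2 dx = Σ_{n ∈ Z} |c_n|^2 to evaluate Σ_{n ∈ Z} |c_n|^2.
Σ |c_n|^2 = 3π^2 + 36

Expand and integrate term by term over [-π, π]:
  ∫ (3x)^2 dx = 9·(2π^3/3); ∫ 2·3·(-6)·x dx = 0 (odd integrand); ∫ (-6)^2 dx = 36·2π.
So (1/(2π)) ∫_{-π}^{π} (3x - 6)^2 dx = 9π^2/3 + 36 = 3π^2 + 36.
Parseval ⇒ Σ |c_n|^2 = 3π^2 + 36.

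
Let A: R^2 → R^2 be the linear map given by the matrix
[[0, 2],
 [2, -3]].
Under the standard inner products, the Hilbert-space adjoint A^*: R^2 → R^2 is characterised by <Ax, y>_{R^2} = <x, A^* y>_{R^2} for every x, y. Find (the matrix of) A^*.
A^* = A^T =
[[0, 2],
 [2, -3]]

For real matrices with standard dot products, the defining identity <Ax, y> = <x, A^* y> gives (Ax)^T y = x^T (A^*) y, i.e. x^T A^T y = x^T (A^*) y. Since this holds for all x, y, we must have A^* = A^T. Therefore
A^* =
[[0, 2],
 [2, -3]].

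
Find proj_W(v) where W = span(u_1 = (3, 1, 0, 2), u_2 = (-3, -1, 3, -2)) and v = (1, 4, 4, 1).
proj_W(v) = (27/14, 9/14, 4, 9/7)

Set up U = [u_1 | ... | u_2] ∈ R^(4×2). The projector onto W = col(U) is P = U (U^T U)^(-1) U^T.
Compute U^T U =
  [14, -14]
  [-14, 23],
and U^T v = (9, 3).
Solve U^T U · c = U^T v for the coefficients: c = (83/42, 4/3). The projection is proj_W(v) = U c.
Check: (v - proj_W(v)) · u_1 = 0  (should be 0).
Check: (v - proj_W(v)) · u_2 = 0  (should be 0).
Result: proj_W(v) = (27/14, 9/14, 4, 9/7).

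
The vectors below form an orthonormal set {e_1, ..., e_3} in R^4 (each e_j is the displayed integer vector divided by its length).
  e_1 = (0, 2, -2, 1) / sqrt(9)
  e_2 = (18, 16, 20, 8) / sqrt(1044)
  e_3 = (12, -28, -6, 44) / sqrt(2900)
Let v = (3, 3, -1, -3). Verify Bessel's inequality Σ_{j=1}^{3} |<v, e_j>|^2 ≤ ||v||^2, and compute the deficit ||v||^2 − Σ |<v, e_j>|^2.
Σ |<v, e_j>|^2 = 411/25; ||v||^2 = 28; deficit = 289/25

Write each e_j = u_j / sqrt(<u_j, u_j>) where u_j is the displayed integer vector. Then <v, e_j> = <v, u_j> / sqrt(<u_j, u_j>), so |<v, e_j>|^2 = <v, u_j>^2 / <u_j, u_j>.
Coefficients: <v, e_1> = 5/sqrt(9), <v, e_2> = 58/sqrt(1044), <v, e_3> = -174/sqrt(2900).
Square and sum: Σ |<v, e_j>|^2 = 411/25.
Compute ||v||^2 = v·v = 28.
Deficit = 28 − 411/25 = 289/25 ≥ 0, confirming Bessel's inequality. (The deficit equals ||v − Σ <v,e_j> e_j||^2, the squared distance from v to span{e_j}.)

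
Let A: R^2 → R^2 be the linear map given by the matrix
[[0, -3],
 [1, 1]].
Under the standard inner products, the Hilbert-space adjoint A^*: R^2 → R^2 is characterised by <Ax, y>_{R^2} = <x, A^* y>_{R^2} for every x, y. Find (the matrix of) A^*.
A^* = A^T =
[[0, 1],
 [-3, 1]]

For real matrices with standard dot products, the defining identity <Ax, y> = <x, A^* y> gives (Ax)^T y = x^T (A^*) y, i.e. x^T A^T y = x^T (A^*) y. Since this holds for all x, y, we must have A^* = A^T. Therefore
A^* =
[[0, 1],
 [-3, 1]].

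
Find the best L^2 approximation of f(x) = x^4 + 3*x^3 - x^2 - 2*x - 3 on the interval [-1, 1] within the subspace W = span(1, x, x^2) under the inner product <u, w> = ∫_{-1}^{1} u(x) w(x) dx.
g(x) = -x^2/7 - x/5 - 108/35

The best approximation g ∈ W is the orthogonal projection of f onto W. Writing g = a_0 + a_1 x + a_2 x^2, the coefficients solve the normal equations G · a = b where
  G_{ij} = <φ_i, φ_j> and b_i = <f, φ_i>, with φ_0 = 1, φ_1 = x, φ_2 = x^2.
G =
  [2, 0, 2/3]
  [0, 2/3, 0]
  [2/3, 0, 2/5],
b = (-94/15, -2/15, -74/35).
Solving gives a_0 = -108/35, a_1 = -1/5, a_2 = -1/7, so
  g(x) = -x^2/7 - x/5 - 108/35.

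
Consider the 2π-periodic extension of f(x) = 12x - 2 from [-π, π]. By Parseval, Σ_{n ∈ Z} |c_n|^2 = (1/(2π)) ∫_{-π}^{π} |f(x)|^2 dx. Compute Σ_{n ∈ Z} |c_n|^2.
Σ |c_n|^2 = 48π^2 + 4

Expand and integrate term by term over [-π, π]:
  ∫ (12x)^2 dx = 144·(2π^3/3); ∫ 2·12·(-2)·x dx = 0 (odd integrand); ∫ (-2)^2 dx = 4·2π.
So (1/(2π)) ∫_{-π}^{π} (12x - 2)^2 dx = 144π^2/3 + 4 = 48π^2 + 4.
Parseval ⇒ Σ |c_n|^2 = 48π^2 + 4.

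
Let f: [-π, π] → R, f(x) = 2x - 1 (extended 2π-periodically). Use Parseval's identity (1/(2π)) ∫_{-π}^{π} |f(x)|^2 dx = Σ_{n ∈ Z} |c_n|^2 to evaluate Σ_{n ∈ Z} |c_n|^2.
Σ |c_n|^2 = 4π^2/3 + 1

Expand and integrate term by term over [-π, π]:
  ∫ (2x)^2 dx = 4·(2π^3/3); ∫ 2·2·(-1)·x dx = 0 (odd integrand); ∫ (-1)^2 dx = 1·2π.
So (1/(2π)) ∫_{-π}^{π} (2x - 1)^2 dx = 4π^2/3 + 1 = 4π^2/3 + 1.
Parseval ⇒ Σ |c_n|^2 = 4π^2/3 + 1.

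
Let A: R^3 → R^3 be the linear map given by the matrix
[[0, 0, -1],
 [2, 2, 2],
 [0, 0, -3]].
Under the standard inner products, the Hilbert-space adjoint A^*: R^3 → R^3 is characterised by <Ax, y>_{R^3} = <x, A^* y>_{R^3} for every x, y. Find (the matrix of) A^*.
A^* = A^T =
[[0, 2, 0],
 [0, 2, 0],
 [-1, 2, -3]]

For real matrices with standard dot products, the defining identity <Ax, y> = <x, A^* y> gives (Ax)^T y = x^T (A^*) y, i.e. x^T A^T y = x^T (A^*) y. Since this holds for all x, y, we must have A^* = A^T. Therefore
A^* =
[[0, 2, 0],
 [0, 2, 0],
 [-1, 2, -3]].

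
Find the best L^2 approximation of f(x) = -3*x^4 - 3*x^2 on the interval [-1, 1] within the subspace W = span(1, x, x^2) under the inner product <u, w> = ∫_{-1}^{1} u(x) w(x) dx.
g(x) = 9/35 - 39*x^2/7

The best approximation g ∈ W is the orthogonal projection of f onto W. Writing g = a_0 + a_1 x + a_2 x^2, the coefficients solve the normal equations G · a = b where
  G_{ij} = <φ_i, φ_j> and b_i = <f, φ_i>, with φ_0 = 1, φ_1 = x, φ_2 = x^2.
G =
  [2, 0, 2/3]
  [0, 2/3, 0]
  [2/3, 0, 2/5],
b = (-16/5, 0, -72/35).
Solving gives a_0 = 9/35, a_1 = 0, a_2 = -39/7, so
  g(x) = 9/35 - 39*x^2/7.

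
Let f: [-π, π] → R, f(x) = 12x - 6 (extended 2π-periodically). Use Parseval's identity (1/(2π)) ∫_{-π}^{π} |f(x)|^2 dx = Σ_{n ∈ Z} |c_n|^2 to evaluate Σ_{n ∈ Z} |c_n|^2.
Σ |c_n|^2 = 48π^2 + 36

Expand and integrate term by term over [-π, π]:
  ∫ (12x)^2 dx = 144·(2π^3/3); ∫ 2·12·(-6)·x dx = 0 (odd integrand); ∫ (-6)^2 dx = 36·2π.
So (1/(2π)) ∫_{-π}^{π} (12x - 6)^2 dx = 144π^2/3 + 36 = 48π^2 + 36.
Parseval ⇒ Σ |c_n|^2 = 48π^2 + 36.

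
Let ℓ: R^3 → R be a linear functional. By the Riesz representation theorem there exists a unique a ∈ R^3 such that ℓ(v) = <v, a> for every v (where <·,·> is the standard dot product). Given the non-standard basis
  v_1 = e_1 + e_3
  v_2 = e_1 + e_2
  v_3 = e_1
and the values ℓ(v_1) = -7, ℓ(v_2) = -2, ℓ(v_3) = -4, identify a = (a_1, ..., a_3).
a = (-4, 2, -3)

Write a = (a_1, ..., a_3) in the standard basis. For each basis vector v_i, ℓ(v_i) = <v_i, a> is a linear equation in the a_j's. Collect the n equations into a matrix system V a = ℓ, where row i of V is v_i (expressed in the standard basis). Since V is invertible (lower-triangular with 1s on the diagonal, up to permutation), solve by back-substitution:
  V =
[[1, 0, 1],
 [1, 1, 0],
 [1, 0, 0]]
  V a = (-7, -2, -4)
Solving gives a = (-4, 2, -3).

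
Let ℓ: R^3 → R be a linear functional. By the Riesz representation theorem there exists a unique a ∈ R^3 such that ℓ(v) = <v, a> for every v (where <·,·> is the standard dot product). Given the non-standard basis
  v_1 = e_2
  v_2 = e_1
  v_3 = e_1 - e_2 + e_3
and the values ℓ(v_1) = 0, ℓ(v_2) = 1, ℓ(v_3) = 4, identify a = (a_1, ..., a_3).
a = (1, 0, 3)

Write a = (a_1, ..., a_3) in the standard basis. For each basis vector v_i, ℓ(v_i) = <v_i, a> is a linear equation in the a_j's. Collect the n equations into a matrix system V a = ℓ, where row i of V is v_i (expressed in the standard basis). Since V is invertible (lower-triangular with 1s on the diagonal, up to permutation), solve by back-substitution:
  V =
[[0, 1, 0],
 [1, 0, 0],
 [1, -1, 1]]
  V a = (0, 1, 4)
Solving gives a = (1, 0, 3).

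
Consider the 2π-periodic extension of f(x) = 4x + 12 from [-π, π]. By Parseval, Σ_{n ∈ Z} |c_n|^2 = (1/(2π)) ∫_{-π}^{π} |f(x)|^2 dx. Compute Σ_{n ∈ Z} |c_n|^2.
Σ |c_n|^2 = 16π^2/3 + 144

Expand and integrate term by term over [-π, π]:
  ∫ (4x)^2 dx = 16·(2π^3/3); ∫ 2·4·(12)·x dx = 0 (odd integrand); ∫ 12^2 dx = 144·2π.
So (1/(2π)) ∫_{-π}^{π} (4x + 12)^2 dx = 16π^2/3 + 144 = 16π^2/3 + 144.
Parseval ⇒ Σ |c_n|^2 = 16π^2/3 + 144.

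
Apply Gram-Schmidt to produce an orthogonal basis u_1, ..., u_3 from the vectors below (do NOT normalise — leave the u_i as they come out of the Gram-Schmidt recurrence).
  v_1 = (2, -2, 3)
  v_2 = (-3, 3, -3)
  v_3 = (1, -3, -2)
Orthogonal basis:
  u_1 = (2, -2, 3)
  u_2 = (-9/17, 9/17, 12/17)
  u_3 = (-1, -1, 0)

Apply the Gram-Schmidt recurrence
  u_1 = v_1
  u_i = v_i − Σ_{j<i} ((v_i · u_j) / (u_j · u_j)) · u_j.

Step by step this gives:
  u_1 = (2, -2, 3)
  u_2 = (-9/17, 9/17, 12/17)
  u_3 = (-1, -1, 0)

Orthogonality check:
  u_2 · u_1 = 0 (should be 0)
  u_3 · u_1 = 0 (should be 0)
  u_3 · u_2 = 0 (should be 0)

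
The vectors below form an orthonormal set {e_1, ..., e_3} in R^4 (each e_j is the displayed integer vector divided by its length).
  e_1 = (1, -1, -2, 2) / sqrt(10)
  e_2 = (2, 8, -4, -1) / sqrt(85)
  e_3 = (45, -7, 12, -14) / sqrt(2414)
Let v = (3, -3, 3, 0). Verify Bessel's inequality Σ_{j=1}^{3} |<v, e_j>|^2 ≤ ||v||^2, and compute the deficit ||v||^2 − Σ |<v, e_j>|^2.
Σ |<v, e_j>|^2 = 1836/71; ||v||^2 = 27; deficit = 81/71

Write each e_j = u_j / sqrt(<u_j, u_j>) where u_j is the displayed integer vector. Then <v, e_j> = <v, u_j> / sqrt(<u_j, u_j>), so |<v, e_j>|^2 = <v, u_j>^2 / <u_j, u_j>.
Coefficients: <v, e_1> = 0/sqrt(10), <v, e_2> = -30/sqrt(85), <v, e_3> = 192/sqrt(2414).
Square and sum: Σ |<v, e_j>|^2 = 1836/71.
Compute ||v||^2 = v·v = 27.
Deficit = 27 − 1836/71 = 81/71 ≥ 0, confirming Bessel's inequality. (The deficit equals ||v − Σ <v,e_j> e_j||^2, the squared distance from v to span{e_j}.)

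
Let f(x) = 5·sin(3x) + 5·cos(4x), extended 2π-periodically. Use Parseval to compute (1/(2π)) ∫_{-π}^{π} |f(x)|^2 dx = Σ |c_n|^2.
Σ |c_n|^2 = 25

Expand |f|^2 and use orthogonality of {sin(nx), cos(mx)} on [-π, π]:
  ∫_{-π}^{π} sin(nx)^2 dx = π, ∫ cos(mx)^2 dx = π, and cross terms integrate to 0.
So ∫_{-π}^{π} f(x)^2 dx = 5^2 · π + 5^2 · π = (25 + 25)π.
Divide by 2π: (25 + 25)/2 = 25.
By Parseval, this equals Σ |c_n|^2.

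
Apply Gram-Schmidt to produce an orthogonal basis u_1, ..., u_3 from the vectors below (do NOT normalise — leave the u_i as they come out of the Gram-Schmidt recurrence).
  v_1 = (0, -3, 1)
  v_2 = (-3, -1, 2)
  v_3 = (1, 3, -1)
Orthogonal basis:
  u_1 = (0, -3, 1)
  u_2 = (-3, 1/2, 3/2)
  u_3 = (5/23, 3/23, 9/23)

Apply the Gram-Schmidt recurrence
  u_1 = v_1
  u_i = v_i − Σ_{j<i} ((v_i · u_j) / (u_j · u_j)) · u_j.

Step by step this gives:
  u_1 = (0, -3, 1)
  u_2 = (-3, 1/2, 3/2)
  u_3 = (5/23, 3/23, 9/23)

Orthogonality check:
  u_2 · u_1 = 0 (should be 0)
  u_3 · u_1 = 0 (should be 0)
  u_3 · u_2 = 0 (should be 0)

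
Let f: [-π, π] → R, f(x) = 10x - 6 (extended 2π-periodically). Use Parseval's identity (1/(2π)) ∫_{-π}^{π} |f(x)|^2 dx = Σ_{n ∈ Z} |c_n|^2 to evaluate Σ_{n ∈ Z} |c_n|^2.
Σ |c_n|^2 = 100π^2/3 + 36

Expand and integrate term by term over [-π, π]:
  ∫ (10x)^2 dx = 100·(2π^3/3); ∫ 2·10·(-6)·x dx = 0 (odd integrand); ∫ (-6)^2 dx = 36·2π.
So (1/(2π)) ∫_{-π}^{π} (10x - 6)^2 dx = 100π^2/3 + 36 = 100π^2/3 + 36.
Parseval ⇒ Σ |c_n|^2 = 100π^2/3 + 36.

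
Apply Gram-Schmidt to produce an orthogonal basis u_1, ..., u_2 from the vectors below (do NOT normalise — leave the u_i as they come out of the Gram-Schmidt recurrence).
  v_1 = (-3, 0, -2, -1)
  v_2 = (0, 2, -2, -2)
Orthogonal basis:
  u_1 = (-3, 0, -2, -1)
  u_2 = (9/7, 2, -8/7, -11/7)

Apply the Gram-Schmidt recurrence
  u_1 = v_1
  u_i = v_i − Σ_{j<i} ((v_i · u_j) / (u_j · u_j)) · u_j.

Step by step this gives:
  u_1 = (-3, 0, -2, -1)
  u_2 = (9/7, 2, -8/7, -11/7)

Orthogonality check:
  u_2 · u_1 = 0 (should be 0)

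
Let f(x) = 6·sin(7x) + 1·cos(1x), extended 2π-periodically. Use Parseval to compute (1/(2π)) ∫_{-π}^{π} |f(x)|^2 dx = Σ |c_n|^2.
Σ |c_n|^2 = 37/2

Expand |f|^2 and use orthogonality of {sin(nx), cos(mx)} on [-π, π]:
  ∫_{-π}^{π} sin(nx)^2 dx = π, ∫ cos(mx)^2 dx = π, and cross terms integrate to 0.
So ∫_{-π}^{π} f(x)^2 dx = 6^2 · π + 1^2 · π = (36 + 1)π.
Divide by 2π: (36 + 1)/2 = 37/2.
By Parseval, this equals Σ |c_n|^2.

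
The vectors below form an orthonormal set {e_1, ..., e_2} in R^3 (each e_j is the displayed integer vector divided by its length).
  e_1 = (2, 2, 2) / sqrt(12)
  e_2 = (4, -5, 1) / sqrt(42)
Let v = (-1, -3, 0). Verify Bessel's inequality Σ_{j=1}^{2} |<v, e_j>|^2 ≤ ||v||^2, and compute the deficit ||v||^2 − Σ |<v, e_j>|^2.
Σ |<v, e_j>|^2 = 115/14; ||v||^2 = 10; deficit = 25/14

Write each e_j = u_j / sqrt(<u_j, u_j>) where u_j is the displayed integer vector. Then <v, e_j> = <v, u_j> / sqrt(<u_j, u_j>), so |<v, e_j>|^2 = <v, u_j>^2 / <u_j, u_j>.
Coefficients: <v, e_1> = -8/sqrt(12), <v, e_2> = 11/sqrt(42).
Square and sum: Σ |<v, e_j>|^2 = 115/14.
Compute ||v||^2 = v·v = 10.
Deficit = 10 − 115/14 = 25/14 ≥ 0, confirming Bessel's inequality. (The deficit equals ||v − Σ <v,e_j> e_j||^2, the squared distance from v to span{e_j}.)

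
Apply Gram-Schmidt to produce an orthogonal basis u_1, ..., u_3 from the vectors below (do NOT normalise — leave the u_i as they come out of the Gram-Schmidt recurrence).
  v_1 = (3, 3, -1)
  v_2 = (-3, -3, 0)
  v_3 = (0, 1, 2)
Orthogonal basis:
  u_1 = (3, 3, -1)
  u_2 = (-3/19, -3/19, -18/19)
  u_3 = (-1/2, 1/2, 0)

Apply the Gram-Schmidt recurrence
  u_1 = v_1
  u_i = v_i − Σ_{j<i} ((v_i · u_j) / (u_j · u_j)) · u_j.

Step by step this gives:
  u_1 = (3, 3, -1)
  u_2 = (-3/19, -3/19, -18/19)
  u_3 = (-1/2, 1/2, 0)

Orthogonality check:
  u_2 · u_1 = 0 (should be 0)
  u_3 · u_1 = 0 (should be 0)
  u_3 · u_2 = 0 (should be 0)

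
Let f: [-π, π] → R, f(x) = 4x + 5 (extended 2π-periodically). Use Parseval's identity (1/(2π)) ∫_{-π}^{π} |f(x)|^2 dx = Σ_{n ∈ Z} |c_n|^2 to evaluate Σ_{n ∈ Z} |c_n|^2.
Σ |c_n|^2 = 16π^2/3 + 25

Expand and integrate term by term over [-π, π]:
  ∫ (4x)^2 dx = 16·(2π^3/3); ∫ 2·4·(5)·x dx = 0 (odd integrand); ∫ 5^2 dx = 25·2π.
So (1/(2π)) ∫_{-π}^{π} (4x + 5)^2 dx = 16π^2/3 + 25 = 16π^2/3 + 25.
Parseval ⇒ Σ |c_n|^2 = 16π^2/3 + 25.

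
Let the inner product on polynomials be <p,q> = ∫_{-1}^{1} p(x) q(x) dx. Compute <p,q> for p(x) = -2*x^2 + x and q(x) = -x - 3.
<p,q> = 10/3

Expand the product: p(x)·q(x) = 2*x^3 + 5*x^2 - 3*x.
∫_{-1}^{1} of each monomial x^k gives [2/(k+1) if k even, 0 if k odd]. Integrating term-by-term (or equivalently evaluating the antiderivative F(x) = x^4/2 + 5*x^3/3 - 3*x^2/2 at the endpoints):
  F(1) − F(−1) = 2/3 − (-8/3) = 10/3.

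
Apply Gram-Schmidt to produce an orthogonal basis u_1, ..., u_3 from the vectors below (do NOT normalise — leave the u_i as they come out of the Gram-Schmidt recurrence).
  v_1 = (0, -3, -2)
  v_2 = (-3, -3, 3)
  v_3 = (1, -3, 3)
Orthogonal basis:
  u_1 = (0, -3, -2)
  u_2 = (-3, -30/13, 45/13)
  u_3 = (50/19, -20/19, 30/19)

Apply the Gram-Schmidt recurrence
  u_1 = v_1
  u_i = v_i − Σ_{j<i} ((v_i · u_j) / (u_j · u_j)) · u_j.

Step by step this gives:
  u_1 = (0, -3, -2)
  u_2 = (-3, -30/13, 45/13)
  u_3 = (50/19, -20/19, 30/19)

Orthogonality check:
  u_2 · u_1 = 0 (should be 0)
  u_3 · u_1 = 0 (should be 0)
  u_3 · u_2 = 0 (should be 0)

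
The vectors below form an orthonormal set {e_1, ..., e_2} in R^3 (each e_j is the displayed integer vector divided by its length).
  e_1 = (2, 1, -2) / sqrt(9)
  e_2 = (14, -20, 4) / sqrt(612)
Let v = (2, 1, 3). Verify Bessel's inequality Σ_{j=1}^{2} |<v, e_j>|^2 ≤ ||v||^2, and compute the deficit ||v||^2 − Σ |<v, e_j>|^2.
Σ |<v, e_j>|^2 = 13/17; ||v||^2 = 14; deficit = 225/17

Write each e_j = u_j / sqrt(<u_j, u_j>) where u_j is the displayed integer vector. Then <v, e_j> = <v, u_j> / sqrt(<u_j, u_j>), so |<v, e_j>|^2 = <v, u_j>^2 / <u_j, u_j>.
Coefficients: <v, e_1> = -1/sqrt(9), <v, e_2> = 20/sqrt(612).
Square and sum: Σ |<v, e_j>|^2 = 13/17.
Compute ||v||^2 = v·v = 14.
Deficit = 14 − 13/17 = 225/17 ≥ 0, confirming Bessel's inequality. (The deficit equals ||v − Σ <v,e_j> e_j||^2, the squared distance from v to span{e_j}.)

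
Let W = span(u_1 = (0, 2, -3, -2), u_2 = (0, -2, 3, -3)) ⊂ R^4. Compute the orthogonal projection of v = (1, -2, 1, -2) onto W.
proj_W(v) = (0, -14/13, 21/13, -2)

Set up U = [u_1 | ... | u_2] ∈ R^(4×2). The projector onto W = col(U) is P = U (U^T U)^(-1) U^T.
Compute U^T U =
  [17, -7]
  [-7, 22],
and U^T v = (-3, 13).
Solve U^T U · c = U^T v for the coefficients: c = (1/13, 8/13). The projection is proj_W(v) = U c.
Check: (v - proj_W(v)) · u_1 = 0  (should be 0).
Check: (v - proj_W(v)) · u_2 = 0  (should be 0).
Result: proj_W(v) = (0, -14/13, 21/13, -2).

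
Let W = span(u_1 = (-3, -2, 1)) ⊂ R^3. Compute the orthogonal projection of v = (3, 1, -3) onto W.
proj_W(v) = (3, 2, -1)

Set up U = [u_1 | ... | u_1] ∈ R^(3×1). The projector onto W = col(U) is P = U (U^T U)^(-1) U^T.
Compute U^T U =
  [14],
and U^T v = (-14).
Solve U^T U · c = U^T v for the coefficients: c = (-1). The projection is proj_W(v) = U c.
Check: (v - proj_W(v)) · u_1 = 0  (should be 0).
Result: proj_W(v) = (3, 2, -1).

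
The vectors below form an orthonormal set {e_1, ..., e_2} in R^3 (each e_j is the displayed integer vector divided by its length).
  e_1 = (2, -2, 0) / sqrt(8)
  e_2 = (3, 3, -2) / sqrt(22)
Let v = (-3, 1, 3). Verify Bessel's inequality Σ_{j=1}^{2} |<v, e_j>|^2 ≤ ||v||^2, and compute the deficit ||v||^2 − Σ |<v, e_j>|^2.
Σ |<v, e_j>|^2 = 160/11; ||v||^2 = 19; deficit = 49/11

Write each e_j = u_j / sqrt(<u_j, u_j>) where u_j is the displayed integer vector. Then <v, e_j> = <v, u_j> / sqrt(<u_j, u_j>), so |<v, e_j>|^2 = <v, u_j>^2 / <u_j, u_j>.
Coefficients: <v, e_1> = -8/sqrt(8), <v, e_2> = -12/sqrt(22).
Square and sum: Σ |<v, e_j>|^2 = 160/11.
Compute ||v||^2 = v·v = 19.
Deficit = 19 − 160/11 = 49/11 ≥ 0, confirming Bessel's inequality. (The deficit equals ||v − Σ <v,e_j> e_j||^2, the squared distance from v to span{e_j}.)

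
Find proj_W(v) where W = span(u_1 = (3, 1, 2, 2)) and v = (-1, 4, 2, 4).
proj_W(v) = (13/6, 13/18, 13/9, 13/9)

Set up U = [u_1 | ... | u_1] ∈ R^(4×1). The projector onto W = col(U) is P = U (U^T U)^(-1) U^T.
Compute U^T U =
  [18],
and U^T v = (13).
Solve U^T U · c = U^T v for the coefficients: c = (13/18). The projection is proj_W(v) = U c.
Check: (v - proj_W(v)) · u_1 = 0  (should be 0).
Result: proj_W(v) = (13/6, 13/18, 13/9, 13/9).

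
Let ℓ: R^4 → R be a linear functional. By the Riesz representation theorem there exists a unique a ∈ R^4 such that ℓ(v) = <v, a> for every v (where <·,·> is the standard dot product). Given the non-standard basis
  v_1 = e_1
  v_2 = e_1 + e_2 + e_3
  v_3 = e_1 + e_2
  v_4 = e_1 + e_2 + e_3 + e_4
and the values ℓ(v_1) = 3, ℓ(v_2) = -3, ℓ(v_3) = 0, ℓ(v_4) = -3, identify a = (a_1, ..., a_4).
a = (3, -3, -3, 0)

Write a = (a_1, ..., a_4) in the standard basis. For each basis vector v_i, ℓ(v_i) = <v_i, a> is a linear equation in the a_j's. Collect the n equations into a matrix system V a = ℓ, where row i of V is v_i (expressed in the standard basis). Since V is invertible (lower-triangular with 1s on the diagonal, up to permutation), solve by back-substitution:
  V =
[[1, 0, 0, 0],
 [1, 1, 1, 0],
 [1, 1, 0, 0],
 [1, 1, 1, 1]]
  V a = (3, -3, 0, -3)
Solving gives a = (3, -3, -3, 0).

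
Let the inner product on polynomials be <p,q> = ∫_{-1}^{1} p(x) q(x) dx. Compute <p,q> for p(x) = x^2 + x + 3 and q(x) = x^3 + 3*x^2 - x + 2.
<p,q> = 304/15

Expand the product: p(x)·q(x) = x^5 + 4*x^4 + 5*x^3 + 10*x^2 - x + 6.
∫_{-1}^{1} of each monomial x^k gives [2/(k+1) if k even, 0 if k odd]. Integrating term-by-term (or equivalently evaluating the antiderivative F(x) = x^6/6 + 4*x^5/5 + 5*x^4/4 + 10*x^3/3 - x^2/2 + 6*x at the endpoints):
  F(1) − F(−1) = 221/20 − (-553/60) = 304/15.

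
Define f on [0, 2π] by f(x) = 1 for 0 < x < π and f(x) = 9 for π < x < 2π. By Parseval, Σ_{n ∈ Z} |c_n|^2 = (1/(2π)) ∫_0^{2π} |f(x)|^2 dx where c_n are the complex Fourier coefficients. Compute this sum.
Σ |c_n|^2 = 41

Parseval equates the L^2 energy of f (normalised by 1/(2π)) with the ℓ^2 sum of its Fourier coefficients: (1/(2π)) ∫_0^{2π} |f|^2 = Σ |c_n|^2.
Compute the left side: (1/(2π)) [∫_0^π 1^2 dx + ∫_π^{2π} 9^2 dx] = (1/(2π)) · (1π + 81π) = (1 + 81)/2 = 41.
So Σ_{n ∈ Z} |c_n|^2 = 41.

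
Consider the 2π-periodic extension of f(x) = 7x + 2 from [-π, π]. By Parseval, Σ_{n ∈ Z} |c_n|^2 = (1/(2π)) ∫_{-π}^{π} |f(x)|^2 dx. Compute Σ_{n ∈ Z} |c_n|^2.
Σ |c_n|^2 = 49π^2/3 + 4

Expand and integrate term by term over [-π, π]:
  ∫ (7x)^2 dx = 49·(2π^3/3); ∫ 2·7·(2)·x dx = 0 (odd integrand); ∫ 2^2 dx = 4·2π.
So (1/(2π)) ∫_{-π}^{π} (7x + 2)^2 dx = 49π^2/3 + 4 = 49π^2/3 + 4.
Parseval ⇒ Σ |c_n|^2 = 49π^2/3 + 4.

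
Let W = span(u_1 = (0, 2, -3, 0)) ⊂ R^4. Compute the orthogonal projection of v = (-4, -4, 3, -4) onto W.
proj_W(v) = (0, -34/13, 51/13, 0)

Set up U = [u_1 | ... | u_1] ∈ R^(4×1). The projector onto W = col(U) is P = U (U^T U)^(-1) U^T.
Compute U^T U =
  [13],
and U^T v = (-17).
Solve U^T U · c = U^T v for the coefficients: c = (-17/13). The projection is proj_W(v) = U c.
Check: (v - proj_W(v)) · u_1 = 0  (should be 0).
Result: proj_W(v) = (0, -34/13, 51/13, 0).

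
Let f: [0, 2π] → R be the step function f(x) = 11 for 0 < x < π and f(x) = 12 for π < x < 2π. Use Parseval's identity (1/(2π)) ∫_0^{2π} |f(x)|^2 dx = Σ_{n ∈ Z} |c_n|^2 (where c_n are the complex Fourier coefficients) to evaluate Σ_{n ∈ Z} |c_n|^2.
Σ |c_n|^2 = 265/2

Parseval equates the L^2 energy of f (normalised by 1/(2π)) with the ℓ^2 sum of its Fourier coefficients: (1/(2π)) ∫_0^{2π} |f|^2 = Σ |c_n|^2.
Compute the left side: (1/(2π)) [∫_0^π 11^2 dx + ∫_π^{2π} 12^2 dx] = (1/(2π)) · (121π + 144π) = (121 + 144)/2 = 265/2.
So Σ_{n ∈ Z} |c_n|^2 = 265/2.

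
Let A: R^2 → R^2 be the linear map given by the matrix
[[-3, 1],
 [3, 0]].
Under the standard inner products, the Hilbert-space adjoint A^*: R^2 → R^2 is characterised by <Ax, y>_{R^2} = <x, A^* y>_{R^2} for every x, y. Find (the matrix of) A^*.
A^* = A^T =
[[-3, 3],
 [1, 0]]

For real matrices with standard dot products, the defining identity <Ax, y> = <x, A^* y> gives (Ax)^T y = x^T (A^*) y, i.e. x^T A^T y = x^T (A^*) y. Since this holds for all x, y, we must have A^* = A^T. Therefore
A^* =
[[-3, 3],
 [1, 0]].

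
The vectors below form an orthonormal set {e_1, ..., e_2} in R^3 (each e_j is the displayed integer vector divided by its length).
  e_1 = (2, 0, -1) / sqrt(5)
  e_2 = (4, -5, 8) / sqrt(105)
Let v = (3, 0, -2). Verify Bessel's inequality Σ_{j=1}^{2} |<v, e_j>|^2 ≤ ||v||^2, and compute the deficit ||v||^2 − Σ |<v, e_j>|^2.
Σ |<v, e_j>|^2 = 272/21; ||v||^2 = 13; deficit = 1/21

Write each e_j = u_j / sqrt(<u_j, u_j>) where u_j is the displayed integer vector. Then <v, e_j> = <v, u_j> / sqrt(<u_j, u_j>), so |<v, e_j>|^2 = <v, u_j>^2 / <u_j, u_j>.
Coefficients: <v, e_1> = 8/sqrt(5), <v, e_2> = -4/sqrt(105).
Square and sum: Σ |<v, e_j>|^2 = 272/21.
Compute ||v||^2 = v·v = 13.
Deficit = 13 − 272/21 = 1/21 ≥ 0, confirming Bessel's inequality. (The deficit equals ||v − Σ <v,e_j> e_j||^2, the squared distance from v to span{e_j}.)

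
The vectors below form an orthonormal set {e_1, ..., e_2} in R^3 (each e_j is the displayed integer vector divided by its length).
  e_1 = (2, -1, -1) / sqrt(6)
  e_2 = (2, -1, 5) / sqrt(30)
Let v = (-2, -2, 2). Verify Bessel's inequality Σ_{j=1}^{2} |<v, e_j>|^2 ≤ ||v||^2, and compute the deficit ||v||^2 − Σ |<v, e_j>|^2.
Σ |<v, e_j>|^2 = 24/5; ||v||^2 = 12; deficit = 36/5

Write each e_j = u_j / sqrt(<u_j, u_j>) where u_j is the displayed integer vector. Then <v, e_j> = <v, u_j> / sqrt(<u_j, u_j>), so |<v, e_j>|^2 = <v, u_j>^2 / <u_j, u_j>.
Coefficients: <v, e_1> = -4/sqrt(6), <v, e_2> = 8/sqrt(30).
Square and sum: Σ |<v, e_j>|^2 = 24/5.
Compute ||v||^2 = v·v = 12.
Deficit = 12 − 24/5 = 36/5 ≥ 0, confirming Bessel's inequality. (The deficit equals ||v − Σ <v,e_j> e_j||^2, the squared distance from v to span{e_j}.)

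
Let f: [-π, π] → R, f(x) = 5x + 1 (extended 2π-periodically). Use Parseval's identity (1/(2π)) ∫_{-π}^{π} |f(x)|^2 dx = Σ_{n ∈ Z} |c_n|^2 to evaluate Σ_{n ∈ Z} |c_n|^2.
Σ |c_n|^2 = 25π^2/3 + 1

Expand and integrate term by term over [-π, π]:
  ∫ (5x)^2 dx = 25·(2π^3/3); ∫ 2·5·(1)·x dx = 0 (odd integrand); ∫ 1^2 dx = 1·2π.
So (1/(2π)) ∫_{-π}^{π} (5x + 1)^2 dx = 25π^2/3 + 1 = 25π^2/3 + 1.
Parseval ⇒ Σ |c_n|^2 = 25π^2/3 + 1.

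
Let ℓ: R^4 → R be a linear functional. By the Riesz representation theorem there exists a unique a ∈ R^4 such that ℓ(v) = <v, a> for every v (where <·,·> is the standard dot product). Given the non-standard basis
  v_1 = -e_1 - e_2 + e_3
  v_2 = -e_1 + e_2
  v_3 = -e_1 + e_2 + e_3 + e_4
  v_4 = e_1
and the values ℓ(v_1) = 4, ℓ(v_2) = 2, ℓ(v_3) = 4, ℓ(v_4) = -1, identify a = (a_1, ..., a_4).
a = (-1, 1, 4, -2)

Write a = (a_1, ..., a_4) in the standard basis. For each basis vector v_i, ℓ(v_i) = <v_i, a> is a linear equation in the a_j's. Collect the n equations into a matrix system V a = ℓ, where row i of V is v_i (expressed in the standard basis). Since V is invertible (lower-triangular with 1s on the diagonal, up to permutation), solve by back-substitution:
  V =
[[-1, -1, 1, 0],
 [-1, 1, 0, 0],
 [-1, 1, 1, 1],
 [1, 0, 0, 0]]
  V a = (4, 2, 4, -1)
Solving gives a = (-1, 1, 4, -2).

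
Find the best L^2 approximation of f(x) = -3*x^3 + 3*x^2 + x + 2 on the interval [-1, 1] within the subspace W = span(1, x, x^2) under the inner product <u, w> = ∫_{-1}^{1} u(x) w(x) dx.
g(x) = 3*x^2 - 4*x/5 + 2

The best approximation g ∈ W is the orthogonal projection of f onto W. Writing g = a_0 + a_1 x + a_2 x^2, the coefficients solve the normal equations G · a = b where
  G_{ij} = <φ_i, φ_j> and b_i = <f, φ_i>, with φ_0 = 1, φ_1 = x, φ_2 = x^2.
G =
  [2, 0, 2/3]
  [0, 2/3, 0]
  [2/3, 0, 2/5],
b = (6, -8/15, 38/15).
Solving gives a_0 = 2, a_1 = -4/5, a_2 = 3, so
  g(x) = 3*x^2 - 4*x/5 + 2.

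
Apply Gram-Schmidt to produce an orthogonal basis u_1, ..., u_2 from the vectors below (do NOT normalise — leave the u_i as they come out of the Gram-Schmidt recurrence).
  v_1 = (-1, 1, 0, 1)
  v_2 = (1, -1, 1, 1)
Orthogonal basis:
  u_1 = (-1, 1, 0, 1)
  u_2 = (2/3, -2/3, 1, 4/3)

Apply the Gram-Schmidt recurrence
  u_1 = v_1
  u_i = v_i − Σ_{j<i} ((v_i · u_j) / (u_j · u_j)) · u_j.

Step by step this gives:
  u_1 = (-1, 1, 0, 1)
  u_2 = (2/3, -2/3, 1, 4/3)

Orthogonality check:
  u_2 · u_1 = 0 (should be 0)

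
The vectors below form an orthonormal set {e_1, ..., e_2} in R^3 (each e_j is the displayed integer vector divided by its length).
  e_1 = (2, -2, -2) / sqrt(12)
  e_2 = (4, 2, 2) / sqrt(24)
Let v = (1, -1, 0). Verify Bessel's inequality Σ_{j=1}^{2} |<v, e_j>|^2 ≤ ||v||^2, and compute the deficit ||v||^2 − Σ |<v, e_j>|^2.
Σ |<v, e_j>|^2 = 3/2; ||v||^2 = 2; deficit = 1/2

Write each e_j = u_j / sqrt(<u_j, u_j>) where u_j is the displayed integer vector. Then <v, e_j> = <v, u_j> / sqrt(<u_j, u_j>), so |<v, e_j>|^2 = <v, u_j>^2 / <u_j, u_j>.
Coefficients: <v, e_1> = 4/sqrt(12), <v, e_2> = 2/sqrt(24).
Square and sum: Σ |<v, e_j>|^2 = 3/2.
Compute ||v||^2 = v·v = 2.
Deficit = 2 − 3/2 = 1/2 ≥ 0, confirming Bessel's inequality. (The deficit equals ||v − Σ <v,e_j> e_j||^2, the squared distance from v to span{e_j}.)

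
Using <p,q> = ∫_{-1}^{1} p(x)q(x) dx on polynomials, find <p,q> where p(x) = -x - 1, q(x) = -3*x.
<p,q> = 2

Expand the product: p(x)·q(x) = 3*x^2 + 3*x.
∫_{-1}^{1} of each monomial x^k gives [2/(k+1) if k even, 0 if k odd]. Integrating term-by-term (or equivalently evaluating the antiderivative F(x) = x^3 + 3*x^2/2 at the endpoints):
  F(1) − F(−1) = 5/2 − (1/2) = 2.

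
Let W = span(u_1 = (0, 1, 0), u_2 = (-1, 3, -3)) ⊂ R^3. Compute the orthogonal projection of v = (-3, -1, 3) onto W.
proj_W(v) = (3/5, -1, 9/5)

Set up U = [u_1 | ... | u_2] ∈ R^(3×2). The projector onto W = col(U) is P = U (U^T U)^(-1) U^T.
Compute U^T U =
  [1, 3]
  [3, 19],
and U^T v = (-1, -9).
Solve U^T U · c = U^T v for the coefficients: c = (4/5, -3/5). The projection is proj_W(v) = U c.
Check: (v - proj_W(v)) · u_1 = 0  (should be 0).
Check: (v - proj_W(v)) · u_2 = 0  (should be 0).
Result: proj_W(v) = (3/5, -1, 9/5).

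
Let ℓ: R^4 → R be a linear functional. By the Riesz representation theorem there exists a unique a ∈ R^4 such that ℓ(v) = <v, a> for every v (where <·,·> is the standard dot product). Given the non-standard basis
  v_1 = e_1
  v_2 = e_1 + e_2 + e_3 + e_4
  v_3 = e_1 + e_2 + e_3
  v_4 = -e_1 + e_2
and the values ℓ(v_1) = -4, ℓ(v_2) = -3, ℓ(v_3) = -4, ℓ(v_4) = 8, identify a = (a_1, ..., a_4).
a = (-4, 4, -4, 1)

Write a = (a_1, ..., a_4) in the standard basis. For each basis vector v_i, ℓ(v_i) = <v_i, a> is a linear equation in the a_j's. Collect the n equations into a matrix system V a = ℓ, where row i of V is v_i (expressed in the standard basis). Since V is invertible (lower-triangular with 1s on the diagonal, up to permutation), solve by back-substitution:
  V =
[[1, 0, 0, 0],
 [1, 1, 1, 1],
 [1, 1, 1, 0],
 [-1, 1, 0, 0]]
  V a = (-4, -3, -4, 8)
Solving gives a = (-4, 4, -4, 1).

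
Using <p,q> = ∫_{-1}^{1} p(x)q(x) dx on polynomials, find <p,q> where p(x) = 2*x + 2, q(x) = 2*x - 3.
<p,q> = -28/3

Expand the product: p(x)·q(x) = 4*x^2 - 2*x - 6.
∫_{-1}^{1} of each monomial x^k gives [2/(k+1) if k even, 0 if k odd]. Integrating term-by-term (or equivalently evaluating the antiderivative F(x) = 4*x^3/3 - x^2 - 6*x at the endpoints):
  F(1) − F(−1) = -17/3 − (11/3) = -28/3.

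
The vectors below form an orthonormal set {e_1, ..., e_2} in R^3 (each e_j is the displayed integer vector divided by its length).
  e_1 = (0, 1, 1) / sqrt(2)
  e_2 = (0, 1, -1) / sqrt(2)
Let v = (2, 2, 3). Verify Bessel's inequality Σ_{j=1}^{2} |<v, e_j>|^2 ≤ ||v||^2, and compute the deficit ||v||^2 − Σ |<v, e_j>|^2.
Σ |<v, e_j>|^2 = 13; ||v||^2 = 17; deficit = 4

Write each e_j = u_j / sqrt(<u_j, u_j>) where u_j is the displayed integer vector. Then <v, e_j> = <v, u_j> / sqrt(<u_j, u_j>), so |<v, e_j>|^2 = <v, u_j>^2 / <u_j, u_j>.
Coefficients: <v, e_1> = 5/sqrt(2), <v, e_2> = -1/sqrt(2).
Square and sum: Σ |<v, e_j>|^2 = 13.
Compute ||v||^2 = v·v = 17.
Deficit = 17 − 13 = 4 ≥ 0, confirming Bessel's inequality. (The deficit equals ||v − Σ <v,e_j> e_j||^2, the squared distance from v to span{e_j}.)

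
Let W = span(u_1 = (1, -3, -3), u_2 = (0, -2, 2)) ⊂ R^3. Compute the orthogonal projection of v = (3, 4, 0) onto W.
proj_W(v) = (-9/19, 65/19, -11/19)

Set up U = [u_1 | ... | u_2] ∈ R^(3×2). The projector onto W = col(U) is P = U (U^T U)^(-1) U^T.
Compute U^T U =
  [19, 0]
  [0, 8],
and U^T v = (-9, -8).
Solve U^T U · c = U^T v for the coefficients: c = (-9/19, -1). The projection is proj_W(v) = U c.
Check: (v - proj_W(v)) · u_1 = 0  (should be 0).
Check: (v - proj_W(v)) · u_2 = 0  (should be 0).
Result: proj_W(v) = (-9/19, 65/19, -11/19).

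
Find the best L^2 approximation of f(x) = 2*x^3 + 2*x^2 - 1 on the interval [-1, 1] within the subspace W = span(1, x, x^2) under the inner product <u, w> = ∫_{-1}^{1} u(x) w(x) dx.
g(x) = 2*x^2 + 6*x/5 - 1

The best approximation g ∈ W is the orthogonal projection of f onto W. Writing g = a_0 + a_1 x + a_2 x^2, the coefficients solve the normal equations G · a = b where
  G_{ij} = <φ_i, φ_j> and b_i = <f, φ_i>, with φ_0 = 1, φ_1 = x, φ_2 = x^2.
G =
  [2, 0, 2/3]
  [0, 2/3, 0]
  [2/3, 0, 2/5],
b = (-2/3, 4/5, 2/15).
Solving gives a_0 = -1, a_1 = 6/5, a_2 = 2, so
  g(x) = 2*x^2 + 6*x/5 - 1.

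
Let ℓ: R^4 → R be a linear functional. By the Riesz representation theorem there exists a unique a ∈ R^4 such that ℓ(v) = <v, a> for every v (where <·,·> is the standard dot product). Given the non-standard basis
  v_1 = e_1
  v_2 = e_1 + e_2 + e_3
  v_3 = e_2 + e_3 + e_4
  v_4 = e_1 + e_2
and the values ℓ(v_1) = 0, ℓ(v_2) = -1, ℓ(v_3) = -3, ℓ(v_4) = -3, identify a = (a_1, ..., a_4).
a = (0, -3, 2, -2)

Write a = (a_1, ..., a_4) in the standard basis. For each basis vector v_i, ℓ(v_i) = <v_i, a> is a linear equation in the a_j's. Collect the n equations into a matrix system V a = ℓ, where row i of V is v_i (expressed in the standard basis). Since V is invertible (lower-triangular with 1s on the diagonal, up to permutation), solve by back-substitution:
  V =
[[1, 0, 0, 0],
 [1, 1, 1, 0],
 [0, 1, 1, 1],
 [1, 1, 0, 0]]
  V a = (0, -1, -3, -3)
Solving gives a = (0, -3, 2, -2).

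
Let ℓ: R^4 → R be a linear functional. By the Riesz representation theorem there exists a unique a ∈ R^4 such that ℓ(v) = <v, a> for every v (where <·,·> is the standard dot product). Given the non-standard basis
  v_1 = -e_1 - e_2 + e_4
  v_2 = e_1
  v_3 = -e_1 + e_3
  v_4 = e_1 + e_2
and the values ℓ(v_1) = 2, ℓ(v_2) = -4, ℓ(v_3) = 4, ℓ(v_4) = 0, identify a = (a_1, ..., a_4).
a = (-4, 4, 0, 2)

Write a = (a_1, ..., a_4) in the standard basis. For each basis vector v_i, ℓ(v_i) = <v_i, a> is a linear equation in the a_j's. Collect the n equations into a matrix system V a = ℓ, where row i of V is v_i (expressed in the standard basis). Since V is invertible (lower-triangular with 1s on the diagonal, up to permutation), solve by back-substitution:
  V =
[[-1, -1, 0, 1],
 [1, 0, 0, 0],
 [-1, 0, 1, 0],
 [1, 1, 0, 0]]
  V a = (2, -4, 4, 0)
Solving gives a = (-4, 4, 0, 2).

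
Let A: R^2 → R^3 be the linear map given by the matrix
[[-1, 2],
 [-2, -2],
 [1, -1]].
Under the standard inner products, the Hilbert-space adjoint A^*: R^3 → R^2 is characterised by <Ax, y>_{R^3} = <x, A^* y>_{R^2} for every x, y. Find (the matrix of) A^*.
A^* = A^T =
[[-1, -2, 1],
 [2, -2, -1]]

For real matrices with standard dot products, the defining identity <Ax, y> = <x, A^* y> gives (Ax)^T y = x^T (A^*) y, i.e. x^T A^T y = x^T (A^*) y. Since this holds for all x, y, we must have A^* = A^T. Therefore
A^* =
[[-1, -2, 1],
 [2, -2, -1]].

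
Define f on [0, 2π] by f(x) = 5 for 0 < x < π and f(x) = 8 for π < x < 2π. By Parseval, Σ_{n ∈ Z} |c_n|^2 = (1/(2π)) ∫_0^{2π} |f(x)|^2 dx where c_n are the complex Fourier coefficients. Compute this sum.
Σ |c_n|^2 = 89/2

Parseval equates the L^2 energy of f (normalised by 1/(2π)) with the ℓ^2 sum of its Fourier coefficients: (1/(2π)) ∫_0^{2π} |f|^2 = Σ |c_n|^2.
Compute the left side: (1/(2π)) [∫_0^π 5^2 dx + ∫_π^{2π} 8^2 dx] = (1/(2π)) · (25π + 64π) = (25 + 64)/2 = 89/2.
So Σ_{n ∈ Z} |c_n|^2 = 89/2.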